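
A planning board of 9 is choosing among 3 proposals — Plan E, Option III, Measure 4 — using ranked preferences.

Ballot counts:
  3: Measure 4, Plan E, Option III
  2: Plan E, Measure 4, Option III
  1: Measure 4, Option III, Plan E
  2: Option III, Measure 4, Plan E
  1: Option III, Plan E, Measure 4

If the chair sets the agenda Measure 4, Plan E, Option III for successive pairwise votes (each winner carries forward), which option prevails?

Measure 4

Round 1: Measure 4 vs Plan E — 6–3, Measure 4 advances.
Round 2: Measure 4 vs Option III — 6–3, Measure 4 advances.
Measure 4 survives the agenda.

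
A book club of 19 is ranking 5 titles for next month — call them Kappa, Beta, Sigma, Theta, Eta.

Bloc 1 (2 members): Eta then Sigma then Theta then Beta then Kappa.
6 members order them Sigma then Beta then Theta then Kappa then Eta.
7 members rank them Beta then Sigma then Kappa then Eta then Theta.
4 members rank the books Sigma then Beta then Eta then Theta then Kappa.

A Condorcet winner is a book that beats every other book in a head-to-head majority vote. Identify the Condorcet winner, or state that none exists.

Pairwise majorities:
Kappa–Beta: Beta 19–0.
Kappa–Sigma: Sigma 19–0.
Kappa vs Theta: Kappa is ranked higher on 7 ballots, Theta on 12. Theta wins 12–7.
Kappa–Eta: Kappa 13–6.
Beta vs Sigma: Sigma wins 12–7.
Beta vs Theta: Beta, 17–2.
Beta–Eta: Beta 17–2.
Sigma vs Theta: 2+6+7+4 = 19 for Sigma, 0 for Theta — Sigma by 19–0.
Sigma vs Eta: 6+7+4 = 17 for Sigma, 2 for Eta — Sigma by 17–2.
Theta vs Eta: Theta is ranked higher on 6 ballots, Eta on 13. Eta wins 13–6.
Only Sigma has no losses; Sigma is the Condorcet winner.

Sigma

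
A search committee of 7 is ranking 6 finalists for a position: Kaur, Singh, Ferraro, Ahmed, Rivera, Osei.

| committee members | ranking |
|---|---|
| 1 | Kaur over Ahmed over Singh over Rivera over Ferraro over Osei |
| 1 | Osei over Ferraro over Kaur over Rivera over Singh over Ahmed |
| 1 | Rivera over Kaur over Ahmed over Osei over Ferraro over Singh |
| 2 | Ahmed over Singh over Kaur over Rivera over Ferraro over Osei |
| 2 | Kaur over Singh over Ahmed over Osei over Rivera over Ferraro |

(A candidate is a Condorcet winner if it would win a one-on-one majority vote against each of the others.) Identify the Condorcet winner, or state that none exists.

Check each pair by majority over 7 ballots:
Kaur vs Singh: 5 to 2, Kaur.
Kaur vs Ferraro: 6 to 1, Kaur.
Kaur vs Ahmed: 5 to 2, Kaur.
Kaur vs Rivera: 6 to 1, Kaur.
Kaur vs Osei: 6 to 1, Kaur.
Singh vs Ferraro: 5 to 2, Singh.
Singh vs Ahmed: 1+2 = 3 for Singh, 4 for Ahmed — Ahmed by 4–3.
Singh vs Rivera: 1+2+2 = 5 for Singh, 2 for Rivera — Singh by 5–2.
Singh vs Osei: Singh preferred on 1+2+2 = 5 ballots; Singh wins 5–2.
Ferraro vs Ahmed: Ferraro preferred on 1 ballot; Ahmed wins 6–1.
Ferraro vs Rivera: 1 to 6, Rivera.
Ferraro vs Osei: 1+2 = 3 for Ferraro, 4 for Osei — Osei by 4–3.
Ahmed vs Rivera: Ahmed is ranked higher on 1+2+2 = 5 ballots, Rivera on 2. Ahmed wins 5–2.
Ahmed vs Osei: Ahmed preferred on 1+1+2+2 = 6 ballots; Ahmed wins 6–1.
Rivera vs Osei: Rivera is ranked higher on 1+1+2 = 4 ballots, Osei on 3. Rivera wins 4–3.
Kaur beats each of Singh, Ferraro, Ahmed, Rivera, Osei — Kaur is the Condorcet winner.

Kaur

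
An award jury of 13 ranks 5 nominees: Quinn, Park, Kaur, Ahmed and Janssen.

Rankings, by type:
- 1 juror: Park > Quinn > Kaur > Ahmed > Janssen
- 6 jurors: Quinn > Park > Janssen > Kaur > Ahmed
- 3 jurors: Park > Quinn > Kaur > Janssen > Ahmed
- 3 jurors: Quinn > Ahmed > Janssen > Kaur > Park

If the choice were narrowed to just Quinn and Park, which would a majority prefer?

Quinn

Ballots ranking Quinn above Park: 6 + 3 = 9.
Ballots ranking Park above Quinn: 13 − 9 = 4.
Quinn wins the head-to-head 9–4.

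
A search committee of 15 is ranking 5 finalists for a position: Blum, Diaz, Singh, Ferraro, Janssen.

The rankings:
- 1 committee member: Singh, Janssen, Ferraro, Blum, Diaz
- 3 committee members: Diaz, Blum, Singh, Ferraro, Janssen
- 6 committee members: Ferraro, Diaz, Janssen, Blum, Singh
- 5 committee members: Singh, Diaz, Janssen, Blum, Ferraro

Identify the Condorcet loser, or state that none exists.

Pairwise majorities:
Blum vs Diaz: Blum is ranked higher on 1 ballot, Diaz on 14. Diaz wins 14–1.
Blum vs Singh: 9 to 6, Blum.
Blum–Ferraro: Blum 8–7.
Blum vs Janssen: 3 to 12, Janssen.
Diaz vs Singh: Diaz, 9–6.
Diaz vs Ferraro: Diaz, 8–7.
Diaz vs Janssen: Diaz wins 14–1.
Singh–Ferraro: Singh 9–6.
Singh–Janssen: Singh 9–6.
Ferraro vs Janssen: Ferraro wins 9–6.
No candidate is winless: Blum beats Singh; Diaz beats Blum; Singh beats Ferraro; Ferraro beats Janssen; Janssen beats Blum. There is no Condorcet loser.

none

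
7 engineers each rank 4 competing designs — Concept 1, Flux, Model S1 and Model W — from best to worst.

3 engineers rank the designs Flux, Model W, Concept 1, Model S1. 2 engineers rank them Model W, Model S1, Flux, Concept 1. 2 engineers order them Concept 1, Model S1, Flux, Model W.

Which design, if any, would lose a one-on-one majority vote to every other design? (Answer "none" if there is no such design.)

none

Head-to-head results (7 engineers):
Concept 1–Flux: Flux 5–2.
Concept 1 vs Model S1: 3+2 = 5 for Concept 1, 2 for Model S1 — Concept 1 by 5–2.
Concept 1–Model W: Model W 5–2.
Flux vs Model S1: Model S1 wins 4–3.
Flux vs Model W: Flux preferred on 3+2 = 5 ballots; Flux wins 5–2.
Model S1–Model W: Model W 5–2.
Each design has at least one pairwise win (Concept 1 beats Model S1; Flux beats Concept 1; Model S1 beats Flux; Model W beats Concept 1) — no Condorcet loser.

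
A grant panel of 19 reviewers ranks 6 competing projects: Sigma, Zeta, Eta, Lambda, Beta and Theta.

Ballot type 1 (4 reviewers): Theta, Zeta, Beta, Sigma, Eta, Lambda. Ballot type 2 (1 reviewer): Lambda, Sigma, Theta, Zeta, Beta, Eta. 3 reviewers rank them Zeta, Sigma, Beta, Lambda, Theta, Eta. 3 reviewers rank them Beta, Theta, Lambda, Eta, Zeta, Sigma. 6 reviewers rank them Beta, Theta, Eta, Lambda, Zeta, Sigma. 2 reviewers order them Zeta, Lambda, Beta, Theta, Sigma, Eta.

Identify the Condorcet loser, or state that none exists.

Head-to-head results (19 reviewers):
Sigma vs Zeta: Zeta wins 18–1.
Sigma vs Eta: Sigma preferred on 4+1+3+2 = 10 ballots; Sigma wins 10–9.
Sigma vs Lambda: Lambda wins 12–7.
Sigma–Beta: Beta 15–4.
Sigma vs Theta: Sigma preferred on 1+3 = 4 ballots; Theta wins 15–4.
Zeta–Eta: Zeta 10–9.
Zeta vs Lambda: Zeta is ranked higher on 4+3+2 = 9 ballots, Lambda on 10. Lambda wins 10–9.
Zeta vs Beta: Zeta is ranked higher on 4+1+3+2 = 10 ballots, Beta on 9. Zeta wins 10–9.
Zeta vs Theta: Theta wins 14–5.
Eta vs Lambda: Eta wins 10–9.
Eta vs Beta: Beta wins 19–0.
Eta vs Theta: Theta wins 19–0.
Lambda vs Beta: 3 to 16, Beta.
Lambda vs Theta: 1+3+2 = 6 for Lambda, 13 for Theta — Theta by 13–6.
Beta vs Theta: Beta, 14–5.
Each project has at least one pairwise win (Sigma beats Eta; Zeta beats Sigma; Eta beats Lambda; Lambda beats Sigma; Beta beats Sigma; Theta beats Sigma) — no Condorcet loser.

none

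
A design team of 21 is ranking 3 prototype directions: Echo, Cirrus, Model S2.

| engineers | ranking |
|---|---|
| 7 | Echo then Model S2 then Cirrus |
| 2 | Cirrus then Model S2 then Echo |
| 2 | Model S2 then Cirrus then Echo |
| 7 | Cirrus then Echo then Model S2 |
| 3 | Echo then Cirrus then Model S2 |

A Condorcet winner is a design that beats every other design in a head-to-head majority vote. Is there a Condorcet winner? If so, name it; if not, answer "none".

Head-to-head results (21 engineers):
Echo vs Cirrus: 10 to 11, Cirrus.
Echo vs Model S2: Echo is ranked higher on 7+7+3 = 17 ballots, Model S2 on 4. Echo wins 17–4.
Cirrus vs Model S2: Cirrus preferred on 2+7+3 = 12 ballots; Cirrus wins 12–9.
Cirrus defeats every rival head-to-head and is the Condorcet winner.

Cirrus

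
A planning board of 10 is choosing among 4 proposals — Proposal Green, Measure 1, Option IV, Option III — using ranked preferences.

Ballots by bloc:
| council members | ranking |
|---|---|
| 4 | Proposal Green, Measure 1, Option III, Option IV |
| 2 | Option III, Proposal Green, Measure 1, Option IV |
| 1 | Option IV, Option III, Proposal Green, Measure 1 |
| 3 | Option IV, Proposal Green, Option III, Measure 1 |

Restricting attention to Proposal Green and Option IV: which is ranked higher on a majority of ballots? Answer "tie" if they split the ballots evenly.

Ballots ranking Proposal Green above Option IV: 4 + 2 = 6.
Ballots ranking Option IV above Proposal Green: 10 − 6 = 4.
Proposal Green wins the head-to-head 6–4.

Proposal Green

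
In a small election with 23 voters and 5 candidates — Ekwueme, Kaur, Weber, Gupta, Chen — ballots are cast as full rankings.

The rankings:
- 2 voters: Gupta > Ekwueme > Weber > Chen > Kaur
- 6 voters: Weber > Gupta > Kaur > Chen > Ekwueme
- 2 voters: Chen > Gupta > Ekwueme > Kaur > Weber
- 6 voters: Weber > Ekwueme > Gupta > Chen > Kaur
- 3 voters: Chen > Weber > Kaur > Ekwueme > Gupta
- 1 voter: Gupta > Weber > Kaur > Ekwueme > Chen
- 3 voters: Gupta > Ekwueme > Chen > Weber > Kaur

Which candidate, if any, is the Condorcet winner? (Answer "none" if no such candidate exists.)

Weber

Pairwise majorities:
Ekwueme vs Kaur: Ekwueme preferred on 2+2+6+3 = 13 ballots; Ekwueme wins 13–10.
Ekwueme vs Weber: 7 to 16, Weber.
Ekwueme vs Gupta: 9 to 14, Gupta.
Ekwueme vs Chen: 12 to 11, Ekwueme.
Kaur vs Weber: Kaur is ranked higher on 2 ballots, Weber on 21. Weber wins 21–2.
Kaur vs Gupta: Kaur is ranked higher on 3 ballots, Gupta on 20. Gupta wins 20–3.
Kaur vs Chen: Kaur preferred on 6+1 = 7 ballots; Chen wins 16–7.
Weber vs Gupta: Weber is ranked higher on 6+6+3 = 15 ballots, Gupta on 8. Weber wins 15–8.
Weber vs Chen: Weber is ranked higher on 2+6+6+1 = 15 ballots, Chen on 8. Weber wins 15–8.
Gupta vs Chen: 18 to 5, Gupta.
Only Weber has no losses; Weber is the Condorcet winner.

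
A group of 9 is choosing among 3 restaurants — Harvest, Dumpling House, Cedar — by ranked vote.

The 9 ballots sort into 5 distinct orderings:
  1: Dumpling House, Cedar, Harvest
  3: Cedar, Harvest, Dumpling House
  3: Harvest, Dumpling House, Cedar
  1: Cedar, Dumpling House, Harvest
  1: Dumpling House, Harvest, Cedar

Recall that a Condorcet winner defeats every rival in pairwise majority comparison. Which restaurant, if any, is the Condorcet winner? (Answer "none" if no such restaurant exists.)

Pairwise majorities:
Harvest vs Dumpling House: 6 to 3, Harvest.
Harvest vs Cedar: 4 to 5, Cedar.
Dumpling House vs Cedar: Dumpling House wins 5–4.
Each restaurant drops at least one matchup (Harvest loses to Cedar; Dumpling House loses to Harvest; Cedar loses to Dumpling House); the cycle Harvest beats Dumpling House beats Cedar beats Harvest rules out a Condorcet winner.

none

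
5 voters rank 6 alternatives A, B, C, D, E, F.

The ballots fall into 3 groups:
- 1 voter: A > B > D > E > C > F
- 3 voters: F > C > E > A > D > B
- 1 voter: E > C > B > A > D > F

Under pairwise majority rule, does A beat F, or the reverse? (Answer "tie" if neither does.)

F

Ballots ranking A above F: 1 + 1 = 2.
Ballots ranking F above A: 5 − 2 = 3.
F wins the head-to-head 3–2.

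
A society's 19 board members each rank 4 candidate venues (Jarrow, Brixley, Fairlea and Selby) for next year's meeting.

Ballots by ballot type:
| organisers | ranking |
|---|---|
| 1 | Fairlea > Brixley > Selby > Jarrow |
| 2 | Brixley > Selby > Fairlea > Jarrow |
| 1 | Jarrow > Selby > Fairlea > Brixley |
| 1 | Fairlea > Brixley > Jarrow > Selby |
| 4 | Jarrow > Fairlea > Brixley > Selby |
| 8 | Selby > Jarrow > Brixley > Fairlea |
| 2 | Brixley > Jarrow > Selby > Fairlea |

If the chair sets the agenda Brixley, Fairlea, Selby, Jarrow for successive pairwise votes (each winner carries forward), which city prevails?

Round 1: Brixley vs Fairlea — 12–7, Brixley advances.
Round 2: Brixley vs Selby — 10–9, Brixley advances.
Round 3: Brixley vs Jarrow — 6–13, Jarrow advances.
The agenda winner is Jarrow.

Jarrow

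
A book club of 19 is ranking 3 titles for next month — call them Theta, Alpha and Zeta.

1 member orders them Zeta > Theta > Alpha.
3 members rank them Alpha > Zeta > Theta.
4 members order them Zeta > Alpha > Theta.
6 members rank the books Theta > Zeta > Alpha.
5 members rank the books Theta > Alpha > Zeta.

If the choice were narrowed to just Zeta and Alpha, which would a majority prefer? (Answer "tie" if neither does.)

Ballots ranking Zeta above Alpha: 1 + 4 + 6 = 11.
Ballots ranking Alpha above Zeta: 19 − 11 = 8.
Zeta wins the head-to-head 11–8.

Zeta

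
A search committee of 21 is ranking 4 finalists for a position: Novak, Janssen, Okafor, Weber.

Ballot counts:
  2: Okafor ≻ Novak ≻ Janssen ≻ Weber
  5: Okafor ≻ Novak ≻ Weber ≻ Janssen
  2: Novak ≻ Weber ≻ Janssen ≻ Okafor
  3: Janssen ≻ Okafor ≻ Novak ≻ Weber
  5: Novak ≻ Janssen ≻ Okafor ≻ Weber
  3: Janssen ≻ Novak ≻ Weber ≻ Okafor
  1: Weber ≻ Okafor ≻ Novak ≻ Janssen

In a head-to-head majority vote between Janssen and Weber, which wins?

Ballots ranking Janssen above Weber: 2 + 3 + 5 + 3 = 13.
Ballots ranking Weber above Janssen: 21 − 13 = 8.
Janssen wins the head-to-head 13–8.

Janssen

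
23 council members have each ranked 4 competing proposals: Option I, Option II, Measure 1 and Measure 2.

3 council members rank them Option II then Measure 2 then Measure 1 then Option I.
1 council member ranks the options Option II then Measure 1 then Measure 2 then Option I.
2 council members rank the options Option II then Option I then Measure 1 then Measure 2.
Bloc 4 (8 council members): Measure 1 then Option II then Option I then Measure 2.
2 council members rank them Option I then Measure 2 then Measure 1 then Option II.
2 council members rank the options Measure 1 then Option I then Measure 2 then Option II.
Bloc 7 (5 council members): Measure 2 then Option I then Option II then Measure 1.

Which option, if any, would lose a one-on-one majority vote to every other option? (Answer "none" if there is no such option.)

Measure 2

Head-to-head results (23 council members):
Option I vs Option II: Option I is ranked higher on 2+2+5 = 9 ballots, Option II on 14. Option II wins 14–9.
Option I vs Measure 1: 9 to 14, Measure 1.
Option I vs Measure 2: Option I, 14–9.
Option II vs Measure 1: Option II preferred on 3+1+2+5 = 11 ballots; Measure 1 wins 12–11.
Option II vs Measure 2: Option II, 14–9.
Measure 1 vs Measure 2: Measure 1, 13–10.
Measure 2 is beaten in every head-to-head and is the Condorcet loser.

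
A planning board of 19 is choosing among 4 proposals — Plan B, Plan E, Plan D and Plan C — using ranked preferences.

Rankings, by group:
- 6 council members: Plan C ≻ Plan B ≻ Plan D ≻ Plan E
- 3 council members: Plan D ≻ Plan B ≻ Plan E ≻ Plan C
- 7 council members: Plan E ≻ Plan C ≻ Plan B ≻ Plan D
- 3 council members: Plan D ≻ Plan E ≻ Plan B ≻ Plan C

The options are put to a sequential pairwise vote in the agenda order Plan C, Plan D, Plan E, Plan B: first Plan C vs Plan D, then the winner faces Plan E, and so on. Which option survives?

Plan E

Round 1: Plan C vs Plan D — 13–6, Plan C advances.
Round 2: Plan C vs Plan E — 6–13, Plan E advances.
Round 3: Plan E vs Plan B — 10–9, Plan E advances.
The agenda winner is Plan E.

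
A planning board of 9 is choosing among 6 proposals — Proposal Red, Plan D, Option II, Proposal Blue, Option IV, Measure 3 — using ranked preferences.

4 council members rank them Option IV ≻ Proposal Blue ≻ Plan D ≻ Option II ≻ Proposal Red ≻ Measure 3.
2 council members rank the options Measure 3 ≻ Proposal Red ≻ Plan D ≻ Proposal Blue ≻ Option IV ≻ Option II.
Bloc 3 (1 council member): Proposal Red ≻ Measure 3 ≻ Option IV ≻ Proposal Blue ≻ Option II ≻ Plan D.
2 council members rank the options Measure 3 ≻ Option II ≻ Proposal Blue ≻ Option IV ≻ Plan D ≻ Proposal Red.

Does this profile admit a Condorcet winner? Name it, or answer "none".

none

Head-to-head results (9 council members):
Proposal Red vs Plan D: Plan D wins 6–3.
Proposal Red vs Option II: Proposal Red is ranked higher on 2+1 = 3 ballots, Option II on 6. Option II wins 6–3.
Proposal Red vs Proposal Blue: 3 to 6, Proposal Blue.
Proposal Red vs Option IV: Option IV, 6–3.
Proposal Red vs Measure 3: Proposal Red, 5–4.
Plan D vs Option II: 4+2 = 6 for Plan D, 3 for Option II — Plan D by 6–3.
Plan D vs Proposal Blue: Proposal Blue wins 7–2.
Plan D vs Option IV: Option IV wins 7–2.
Plan D–Measure 3: Measure 3 5–4.
Option II vs Proposal Blue: Proposal Blue wins 7–2.
Option II vs Option IV: Option IV wins 7–2.
Option II vs Measure 3: Measure 3 wins 5–4.
Proposal Blue vs Option IV: Proposal Blue is ranked higher on 2+2 = 4 ballots, Option IV on 5. Option IV wins 5–4.
Proposal Blue vs Measure 3: Proposal Blue is ranked higher on 4 ballots, Measure 3 on 5. Measure 3 wins 5–4.
Option IV vs Measure 3: Option IV preferred on 4 ballots; Measure 3 wins 5–4.
Each option drops at least one matchup (Proposal Red loses to Plan D; Plan D loses to Proposal Blue; Option II loses to Plan D; Proposal Blue loses to Option IV; Option IV loses to Measure 3; Measure 3 loses to Proposal Red); the cycle Proposal Red → Measure 3 → Plan D → Proposal Red rules out a Condorcet winner.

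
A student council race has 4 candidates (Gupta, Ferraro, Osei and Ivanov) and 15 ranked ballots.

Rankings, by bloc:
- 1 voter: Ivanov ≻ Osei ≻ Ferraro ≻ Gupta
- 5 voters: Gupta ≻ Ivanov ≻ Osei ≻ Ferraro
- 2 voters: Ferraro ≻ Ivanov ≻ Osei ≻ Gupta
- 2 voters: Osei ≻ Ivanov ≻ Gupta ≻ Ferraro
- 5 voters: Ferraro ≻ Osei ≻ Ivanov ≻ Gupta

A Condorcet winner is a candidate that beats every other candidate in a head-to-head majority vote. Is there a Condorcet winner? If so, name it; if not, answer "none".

Ivanov

Pairwise majorities:
Gupta–Ferraro: Ferraro 8–7.
Gupta vs Osei: Osei wins 10–5.
Gupta vs Ivanov: Ivanov wins 10–5.
Ferraro vs Osei: Osei wins 8–7.
Ferraro vs Ivanov: Ivanov wins 8–7.
Osei vs Ivanov: Ivanov, 8–7.
Ivanov beats each of Gupta, Ferraro, Osei — Ivanov is the Condorcet winner.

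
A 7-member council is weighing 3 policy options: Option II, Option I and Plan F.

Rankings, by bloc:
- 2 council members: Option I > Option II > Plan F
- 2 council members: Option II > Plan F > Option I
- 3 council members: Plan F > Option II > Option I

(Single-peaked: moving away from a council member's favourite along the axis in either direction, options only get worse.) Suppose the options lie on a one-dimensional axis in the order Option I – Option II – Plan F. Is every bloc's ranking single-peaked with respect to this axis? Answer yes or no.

yes

Axis positions: Option I=1, Option II=2, Plan F=3.
Bloc 1 (peak Option I at position 1): ranking walks positions 1-2-3, expanding outward from the peak — single-peaked.
Bloc 2 (peak Option II at position 2): ranking walks positions 2-3-1, expanding outward from the peak — single-peaked.
Bloc 3 (peak Plan F at position 3): ranking walks positions 3-2-1, expanding outward from the peak — single-peaked.
Every ranking is single-peaked on this axis.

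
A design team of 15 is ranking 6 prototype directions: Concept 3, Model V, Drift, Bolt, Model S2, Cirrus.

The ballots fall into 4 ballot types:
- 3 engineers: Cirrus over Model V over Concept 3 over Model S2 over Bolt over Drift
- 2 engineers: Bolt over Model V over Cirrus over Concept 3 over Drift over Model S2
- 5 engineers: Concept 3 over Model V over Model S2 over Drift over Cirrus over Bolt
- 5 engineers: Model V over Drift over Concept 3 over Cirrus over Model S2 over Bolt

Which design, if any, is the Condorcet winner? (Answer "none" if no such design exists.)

Model V

Check each pair by majority over 15 ballots:
Concept 3 vs Model V: Model V wins 10–5.
Concept 3 vs Drift: Concept 3 wins 10–5.
Concept 3 vs Bolt: Concept 3, 13–2.
Concept 3–Model S2: Concept 3 15–0.
Concept 3 vs Cirrus: 5+5 = 10 for Concept 3, 5 for Cirrus — Concept 3 by 10–5.
Model V vs Drift: Model V wins 15–0.
Model V–Bolt: Model V 13–2.
Model V vs Model S2: Model V wins 15–0.
Model V vs Cirrus: 12 to 3, Model V.
Drift–Bolt: Drift 10–5.
Drift vs Model S2: Model S2, 8–7.
Drift vs Cirrus: Drift preferred on 5+5 = 10 ballots; Drift wins 10–5.
Bolt–Model S2: Model S2 13–2.
Bolt vs Cirrus: 2 to 13, Cirrus.
Model S2 vs Cirrus: Model S2 is ranked higher on 5 ballots, Cirrus on 10. Cirrus wins 10–5.
Model V defeats every rival head-to-head and is the Condorcet winner.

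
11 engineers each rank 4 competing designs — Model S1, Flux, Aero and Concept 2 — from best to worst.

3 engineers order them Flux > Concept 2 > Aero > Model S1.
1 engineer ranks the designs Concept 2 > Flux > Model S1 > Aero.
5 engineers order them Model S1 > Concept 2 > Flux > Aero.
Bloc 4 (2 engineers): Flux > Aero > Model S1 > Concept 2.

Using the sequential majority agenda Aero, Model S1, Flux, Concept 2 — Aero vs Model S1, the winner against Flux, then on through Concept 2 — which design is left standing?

Round 1: Aero vs Model S1 — 5–6, Model S1 advances.
Round 2: Model S1 vs Flux — 5–6, Flux advances.
Round 3: Flux vs Concept 2 — 5–6, Concept 2 advances.
The agenda winner is Concept 2.

Concept 2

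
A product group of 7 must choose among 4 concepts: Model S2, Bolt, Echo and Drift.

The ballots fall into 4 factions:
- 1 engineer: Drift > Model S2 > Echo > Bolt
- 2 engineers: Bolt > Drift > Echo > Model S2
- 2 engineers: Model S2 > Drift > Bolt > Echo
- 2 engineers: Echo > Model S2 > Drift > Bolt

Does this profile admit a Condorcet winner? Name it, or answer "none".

Head-to-head results (7 engineers):
Model S2 vs Bolt: Model S2 wins 5–2.
Model S2 vs Echo: Echo, 4–3.
Model S2–Drift: Model S2 4–3.
Bolt vs Echo: Bolt, 4–3.
Bolt–Drift: Drift 5–2.
Echo vs Drift: Drift wins 5–2.
No design is unbeaten: Model S2 loses to Echo; Bolt loses to Model S2; Echo loses to Bolt; Drift loses to Model S2. In particular Model S2 beats Bolt beats Echo beats Model S2 is a majority cycle — no Condorcet winner exists.

none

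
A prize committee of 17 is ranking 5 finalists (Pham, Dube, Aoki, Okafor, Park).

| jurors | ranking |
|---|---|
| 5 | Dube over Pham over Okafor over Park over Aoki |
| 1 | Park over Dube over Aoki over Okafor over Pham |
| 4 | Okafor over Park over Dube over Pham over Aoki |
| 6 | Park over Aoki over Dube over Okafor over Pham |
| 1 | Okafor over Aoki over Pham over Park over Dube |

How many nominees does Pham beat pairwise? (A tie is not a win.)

Pham against each rival (17 jurors):
Pham vs Dube: Dube, 16–1.
Pham–Aoki: Pham 9–8.
Pham vs Okafor: Pham is ranked higher on 5 ballots, Okafor on 12. Okafor wins 12–5.
Pham vs Park: Pham is ranked higher on 5+1 = 6 ballots, Park on 11. Park wins 11–6.
Pham beats Aoki; loses to Dube, Okafor, Park — 1 pairwise win.

1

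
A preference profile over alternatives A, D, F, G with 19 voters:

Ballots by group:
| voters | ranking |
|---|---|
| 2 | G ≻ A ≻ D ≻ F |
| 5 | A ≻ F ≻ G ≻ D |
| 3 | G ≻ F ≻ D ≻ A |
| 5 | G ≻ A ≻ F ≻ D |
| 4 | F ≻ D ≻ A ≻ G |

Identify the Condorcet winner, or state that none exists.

Pairwise majorities:
A vs D: 2+5+5 = 12 for A, 7 for D — A by 12–7.
A vs F: A preferred on 2+5+5 = 12 ballots; A wins 12–7.
A vs G: 5+4 = 9 for A, 10 for G — G by 10–9.
D vs F: D is ranked higher on 2 ballots, F on 17. F wins 17–2.
D vs G: D is ranked higher on 4 ballots, G on 15. G wins 15–4.
F vs G: 9 to 10, G.
G defeats every rival head-to-head and is the Condorcet winner.

G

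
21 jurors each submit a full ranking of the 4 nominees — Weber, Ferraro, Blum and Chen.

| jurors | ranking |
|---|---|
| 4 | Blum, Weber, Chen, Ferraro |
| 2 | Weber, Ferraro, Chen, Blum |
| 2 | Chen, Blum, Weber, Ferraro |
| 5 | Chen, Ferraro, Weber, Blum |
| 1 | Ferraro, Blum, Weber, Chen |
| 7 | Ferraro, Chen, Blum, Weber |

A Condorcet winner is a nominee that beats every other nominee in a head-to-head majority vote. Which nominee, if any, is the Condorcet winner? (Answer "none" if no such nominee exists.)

Check each pair by majority over 21 ballots:
Weber vs Ferraro: 4+2+2 = 8 for Weber, 13 for Ferraro — Ferraro by 13–8.
Weber vs Blum: 7 to 14, Blum.
Weber vs Chen: 7 to 14, Chen.
Ferraro vs Blum: 15 to 6, Ferraro.
Ferraro vs Chen: 2+1+7 = 10 for Ferraro, 11 for Chen — Chen by 11–10.
Blum vs Chen: 5 to 16, Chen.
Chen defeats every rival head-to-head and is the Condorcet winner.

Chen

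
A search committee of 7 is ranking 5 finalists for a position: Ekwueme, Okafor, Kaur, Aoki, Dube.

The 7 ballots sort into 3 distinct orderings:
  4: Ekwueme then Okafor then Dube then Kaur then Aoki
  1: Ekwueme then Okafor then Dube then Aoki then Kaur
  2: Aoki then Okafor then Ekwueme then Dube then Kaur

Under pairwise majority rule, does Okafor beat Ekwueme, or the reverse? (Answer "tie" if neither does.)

Ekwueme

Ballots ranking Okafor above Ekwueme: 2.
Ballots ranking Ekwueme above Okafor: 7 − 2 = 5.
Ekwueme wins the head-to-head 5–2.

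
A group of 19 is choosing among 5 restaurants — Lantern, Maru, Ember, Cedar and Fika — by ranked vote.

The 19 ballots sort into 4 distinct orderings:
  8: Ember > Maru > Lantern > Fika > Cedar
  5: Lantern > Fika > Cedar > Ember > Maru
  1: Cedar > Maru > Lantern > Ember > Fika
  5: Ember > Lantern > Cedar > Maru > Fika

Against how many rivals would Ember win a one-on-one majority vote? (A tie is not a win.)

Ember against each rival (19 friends):
Ember–Lantern: Ember 13–6.
Ember vs Maru: Ember, 18–1.
Ember vs Cedar: Ember preferred on 8+5 = 13 ballots; Ember wins 13–6.
Ember–Fika: Ember 14–5.
Ember beats Lantern, Maru, Cedar, Fika — 4 pairwise wins.

4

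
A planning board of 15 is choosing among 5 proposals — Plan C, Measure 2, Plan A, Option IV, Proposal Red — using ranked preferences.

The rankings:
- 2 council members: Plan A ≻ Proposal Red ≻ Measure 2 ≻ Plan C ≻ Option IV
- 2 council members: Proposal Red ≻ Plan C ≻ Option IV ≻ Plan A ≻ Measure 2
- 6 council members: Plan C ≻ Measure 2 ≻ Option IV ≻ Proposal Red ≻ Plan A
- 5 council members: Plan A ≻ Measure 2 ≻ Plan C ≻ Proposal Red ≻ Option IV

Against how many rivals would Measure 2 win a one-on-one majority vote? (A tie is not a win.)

Measure 2 against each rival (15 council members):
Measure 2–Plan C: Plan C 8–7.
Measure 2 vs Plan A: Measure 2 preferred on 6 ballots; Plan A wins 9–6.
Measure 2–Option IV: Measure 2 13–2.
Measure 2 vs Proposal Red: Measure 2, 11–4.
Measure 2 beats Option IV, Proposal Red; loses to Plan C, Plan A — 2 pairwise wins.

2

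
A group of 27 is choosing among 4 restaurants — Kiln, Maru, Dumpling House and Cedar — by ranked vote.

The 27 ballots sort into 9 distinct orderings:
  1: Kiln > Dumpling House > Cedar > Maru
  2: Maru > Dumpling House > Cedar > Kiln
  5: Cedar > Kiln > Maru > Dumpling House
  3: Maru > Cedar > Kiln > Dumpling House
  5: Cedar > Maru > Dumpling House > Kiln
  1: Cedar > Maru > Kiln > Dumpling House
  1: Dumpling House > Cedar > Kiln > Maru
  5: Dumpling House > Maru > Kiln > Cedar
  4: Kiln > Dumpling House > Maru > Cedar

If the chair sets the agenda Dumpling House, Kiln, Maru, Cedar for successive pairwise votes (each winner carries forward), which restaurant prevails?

Maru

Round 1: Dumpling House vs Kiln — 13–14, Kiln advances.
Round 2: Kiln vs Maru — 11–16, Maru advances.
Round 3: Maru vs Cedar — 14–13, Maru advances.
Maru survives the agenda.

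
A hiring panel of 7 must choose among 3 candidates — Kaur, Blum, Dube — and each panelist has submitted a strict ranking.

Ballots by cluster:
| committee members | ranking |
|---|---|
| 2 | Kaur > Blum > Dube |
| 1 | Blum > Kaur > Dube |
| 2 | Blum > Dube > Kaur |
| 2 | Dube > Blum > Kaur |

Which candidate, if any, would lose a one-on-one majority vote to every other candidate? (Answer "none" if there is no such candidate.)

Kaur

Pairwise majorities:
Kaur–Blum: Blum 5–2.
Kaur vs Dube: Dube, 4–3.
Blum vs Dube: Blum preferred on 2+1+2 = 5 ballots; Blum wins 5–2.
Only Kaur has no wins; Kaur is the Condorcet loser.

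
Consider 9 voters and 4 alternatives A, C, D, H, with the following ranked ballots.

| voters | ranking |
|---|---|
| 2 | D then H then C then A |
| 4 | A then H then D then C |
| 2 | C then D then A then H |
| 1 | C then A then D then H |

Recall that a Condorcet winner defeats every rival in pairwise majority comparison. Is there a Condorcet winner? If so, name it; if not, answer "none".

Pairwise majorities:
A vs C: 4 to 5, C.
A vs D: 5 to 4, A.
A vs H: 4+2+1 = 7 for A, 2 for H — A by 7–2.
C vs D: 2+1 = 3 for C, 6 for D — D by 6–3.
C vs H: C preferred on 2+1 = 3 ballots; H wins 6–3.
D vs H: 2+2+1 = 5 for D, 4 for H — D by 5–4.
Each alternative drops at least one matchup (A loses to C; C loses to D; D loses to A; H loses to A); the cycle A → D → C → A rules out a Condorcet winner.

none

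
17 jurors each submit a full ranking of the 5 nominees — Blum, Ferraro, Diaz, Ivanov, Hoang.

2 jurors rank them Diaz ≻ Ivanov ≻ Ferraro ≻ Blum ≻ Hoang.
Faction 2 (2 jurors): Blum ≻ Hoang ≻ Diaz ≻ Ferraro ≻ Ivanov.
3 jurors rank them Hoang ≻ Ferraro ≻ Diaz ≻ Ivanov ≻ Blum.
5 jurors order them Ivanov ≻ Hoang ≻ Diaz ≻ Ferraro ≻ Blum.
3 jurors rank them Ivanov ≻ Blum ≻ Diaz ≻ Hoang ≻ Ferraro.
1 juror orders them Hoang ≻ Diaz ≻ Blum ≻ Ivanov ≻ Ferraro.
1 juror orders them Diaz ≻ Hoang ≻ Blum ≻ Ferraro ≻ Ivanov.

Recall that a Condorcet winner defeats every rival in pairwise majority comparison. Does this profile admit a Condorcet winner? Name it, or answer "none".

none

Pairwise majorities:
Blum vs Ferraro: Ferraro wins 10–7.
Blum–Diaz: Diaz 12–5.
Blum vs Ivanov: Ivanov, 13–4.
Blum vs Hoang: Hoang, 10–7.
Ferraro vs Diaz: Diaz, 14–3.
Ferraro vs Ivanov: Ivanov, 11–6.
Ferraro vs Hoang: Hoang, 15–2.
Diaz vs Ivanov: Diaz wins 9–8.
Diaz vs Hoang: Hoang, 11–6.
Ivanov vs Hoang: Ivanov, 10–7.
No nominee is unbeaten: Blum loses to Ferraro; Ferraro loses to Diaz; Diaz loses to Hoang; Ivanov loses to Diaz; Hoang loses to Ivanov. In particular Diaz → Ivanov → Hoang → Diaz is a majority cycle — no Condorcet winner exists.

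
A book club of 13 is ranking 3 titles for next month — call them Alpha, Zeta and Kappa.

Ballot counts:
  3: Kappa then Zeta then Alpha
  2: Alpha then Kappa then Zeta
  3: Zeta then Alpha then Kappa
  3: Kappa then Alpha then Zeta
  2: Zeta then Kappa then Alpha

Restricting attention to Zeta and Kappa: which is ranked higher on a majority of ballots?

Ballots ranking Zeta above Kappa: 3 + 2 = 5.
Ballots ranking Kappa above Zeta: 13 − 5 = 8.
Kappa wins the head-to-head 8–5.

Kappa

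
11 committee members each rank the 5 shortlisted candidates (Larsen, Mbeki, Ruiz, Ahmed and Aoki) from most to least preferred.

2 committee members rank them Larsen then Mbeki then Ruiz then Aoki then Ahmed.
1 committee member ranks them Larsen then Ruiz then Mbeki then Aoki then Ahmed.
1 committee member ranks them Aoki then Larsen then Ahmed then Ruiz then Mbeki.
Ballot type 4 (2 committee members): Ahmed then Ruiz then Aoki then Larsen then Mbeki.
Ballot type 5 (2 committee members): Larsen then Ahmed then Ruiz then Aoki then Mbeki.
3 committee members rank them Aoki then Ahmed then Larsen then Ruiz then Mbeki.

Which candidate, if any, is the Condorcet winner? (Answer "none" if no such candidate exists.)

none

Pairwise majorities:
Larsen–Mbeki: Larsen 11–0.
Larsen vs Ruiz: Larsen preferred on 2+1+1+2+3 = 9 ballots; Larsen wins 9–2.
Larsen–Ahmed: Larsen 6–5.
Larsen vs Aoki: Larsen is ranked higher on 2+1+2 = 5 ballots, Aoki on 6. Aoki wins 6–5.
Mbeki–Ruiz: Ruiz 9–2.
Mbeki vs Ahmed: Ahmed wins 8–3.
Mbeki–Aoki: Aoki 8–3.
Ruiz vs Ahmed: 2+1 = 3 for Ruiz, 8 for Ahmed — Ahmed by 8–3.
Ruiz vs Aoki: Ruiz, 7–4.
Ahmed vs Aoki: Aoki wins 7–4.
Each candidate drops at least one matchup (Larsen loses to Aoki; Mbeki loses to Larsen; Ruiz loses to Larsen; Ahmed loses to Larsen; Aoki loses to Ruiz); the cycle Larsen → Ruiz → Aoki → Larsen rules out a Condorcet winner.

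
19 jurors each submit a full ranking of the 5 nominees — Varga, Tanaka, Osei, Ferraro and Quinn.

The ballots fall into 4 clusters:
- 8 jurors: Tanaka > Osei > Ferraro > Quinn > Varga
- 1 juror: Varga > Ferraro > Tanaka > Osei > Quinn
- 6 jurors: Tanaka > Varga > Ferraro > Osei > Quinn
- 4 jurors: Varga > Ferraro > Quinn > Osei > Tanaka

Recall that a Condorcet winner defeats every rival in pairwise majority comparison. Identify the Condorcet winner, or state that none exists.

Pairwise majorities:
Varga vs Tanaka: Varga preferred on 1+4 = 5 ballots; Tanaka wins 14–5.
Varga vs Osei: 1+6+4 = 11 for Varga, 8 for Osei — Varga by 11–8.
Varga vs Ferraro: 11 to 8, Varga.
Varga vs Quinn: Varga is ranked higher on 1+6+4 = 11 ballots, Quinn on 8. Varga wins 11–8.
Tanaka vs Osei: Tanaka preferred on 8+1+6 = 15 ballots; Tanaka wins 15–4.
Tanaka vs Ferraro: 8+6 = 14 for Tanaka, 5 for Ferraro — Tanaka by 14–5.
Tanaka vs Quinn: Tanaka preferred on 8+1+6 = 15 ballots; Tanaka wins 15–4.
Osei vs Ferraro: Osei is ranked higher on 8 ballots, Ferraro on 11. Ferraro wins 11–8.
Osei vs Quinn: 8+1+6 = 15 for Osei, 4 for Quinn — Osei by 15–4.
Ferraro vs Quinn: 19 to 0, Ferraro.
Tanaka beats each of Varga, Osei, Ferraro, Quinn — Tanaka is the Condorcet winner.

Tanaka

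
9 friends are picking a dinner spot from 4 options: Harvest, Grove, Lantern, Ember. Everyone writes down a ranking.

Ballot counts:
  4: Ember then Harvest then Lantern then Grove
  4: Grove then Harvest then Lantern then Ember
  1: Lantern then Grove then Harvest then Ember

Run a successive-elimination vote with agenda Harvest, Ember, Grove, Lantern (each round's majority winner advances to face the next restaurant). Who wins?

Lantern

Round 1: Harvest vs Ember — 5–4, Harvest advances.
Round 2: Harvest vs Grove — 4–5, Grove advances.
Round 3: Grove vs Lantern — 4–5, Lantern advances.
The agenda winner is Lantern.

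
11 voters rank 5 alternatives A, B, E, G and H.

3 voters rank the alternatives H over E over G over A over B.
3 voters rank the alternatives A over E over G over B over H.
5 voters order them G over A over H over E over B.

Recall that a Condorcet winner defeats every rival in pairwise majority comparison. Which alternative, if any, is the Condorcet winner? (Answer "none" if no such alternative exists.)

Head-to-head results (11 voters):
A vs B: A, 11–0.
A vs E: A wins 8–3.
A vs G: G wins 8–3.
A vs H: A wins 8–3.
B–E: E 11–0.
B vs G: G wins 11–0.
B vs H: H, 8–3.
E–G: E 6–5.
E–H: H 8–3.
G–H: G 8–3.
Every alternative loses at least once (A loses to G; B loses to A; E loses to A; G loses to E; H loses to A). The majority relation contains the cycle A beats E beats G beats A, so there is no Condorcet winner.

none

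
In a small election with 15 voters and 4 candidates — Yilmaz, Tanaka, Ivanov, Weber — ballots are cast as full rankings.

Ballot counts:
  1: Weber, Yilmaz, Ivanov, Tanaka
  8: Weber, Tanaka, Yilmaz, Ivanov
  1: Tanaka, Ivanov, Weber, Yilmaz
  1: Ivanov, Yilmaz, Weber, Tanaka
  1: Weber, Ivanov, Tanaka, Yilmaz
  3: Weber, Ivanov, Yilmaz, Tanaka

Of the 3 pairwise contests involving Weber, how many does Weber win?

3

Weber against each rival (15 voters):
Weber vs Yilmaz: Weber, 14–1.
Weber vs Tanaka: 14 to 1, Weber.
Weber–Ivanov: Weber 13–2.
Weber beats Yilmaz, Tanaka, Ivanov — 3 pairwise wins.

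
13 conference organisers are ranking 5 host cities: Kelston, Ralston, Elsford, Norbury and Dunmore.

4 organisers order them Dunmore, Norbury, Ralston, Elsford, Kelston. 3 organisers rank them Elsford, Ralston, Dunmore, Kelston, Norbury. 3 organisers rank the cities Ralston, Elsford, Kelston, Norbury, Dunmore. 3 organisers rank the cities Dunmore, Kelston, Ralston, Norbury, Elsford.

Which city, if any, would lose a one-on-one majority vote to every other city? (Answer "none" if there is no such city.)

none

Pairwise majorities:
Kelston vs Ralston: 3 to 10, Ralston.
Kelston vs Elsford: Kelston is ranked higher on 3 ballots, Elsford on 10. Elsford wins 10–3.
Kelston vs Norbury: 9 to 4, Kelston.
Kelston vs Dunmore: Dunmore wins 10–3.
Ralston vs Elsford: Ralston is ranked higher on 4+3+3 = 10 ballots, Elsford on 3. Ralston wins 10–3.
Ralston–Norbury: Ralston 9–4.
Ralston vs Dunmore: Dunmore, 7–6.
Elsford vs Norbury: Elsford is ranked higher on 3+3 = 6 ballots, Norbury on 7. Norbury wins 7–6.
Elsford vs Dunmore: Dunmore wins 7–6.
Norbury vs Dunmore: Dunmore, 10–3.
No city is winless: Kelston beats Norbury; Ralston beats Kelston; Elsford beats Kelston; Norbury beats Elsford; Dunmore beats Kelston. There is no Condorcet loser.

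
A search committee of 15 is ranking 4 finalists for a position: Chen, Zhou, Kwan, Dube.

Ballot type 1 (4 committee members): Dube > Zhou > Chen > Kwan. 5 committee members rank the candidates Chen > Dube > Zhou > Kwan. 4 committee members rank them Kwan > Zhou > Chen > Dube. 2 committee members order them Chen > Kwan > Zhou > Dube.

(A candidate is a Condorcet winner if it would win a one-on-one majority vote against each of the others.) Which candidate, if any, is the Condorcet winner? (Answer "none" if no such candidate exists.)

none

Head-to-head results (15 committee members):
Chen vs Zhou: 5+2 = 7 for Chen, 8 for Zhou — Zhou by 8–7.
Chen vs Kwan: Chen is ranked higher on 4+5+2 = 11 ballots, Kwan on 4. Chen wins 11–4.
Chen vs Dube: Chen is ranked higher on 5+4+2 = 11 ballots, Dube on 4. Chen wins 11–4.
Zhou vs Kwan: Zhou wins 9–6.
Zhou vs Dube: Dube, 9–6.
Kwan vs Dube: Dube wins 9–6.
Each candidate drops at least one matchup (Chen loses to Zhou; Zhou loses to Dube; Kwan loses to Chen; Dube loses to Chen); the cycle Chen > Dube > Zhou > Chen rules out a Condorcet winner.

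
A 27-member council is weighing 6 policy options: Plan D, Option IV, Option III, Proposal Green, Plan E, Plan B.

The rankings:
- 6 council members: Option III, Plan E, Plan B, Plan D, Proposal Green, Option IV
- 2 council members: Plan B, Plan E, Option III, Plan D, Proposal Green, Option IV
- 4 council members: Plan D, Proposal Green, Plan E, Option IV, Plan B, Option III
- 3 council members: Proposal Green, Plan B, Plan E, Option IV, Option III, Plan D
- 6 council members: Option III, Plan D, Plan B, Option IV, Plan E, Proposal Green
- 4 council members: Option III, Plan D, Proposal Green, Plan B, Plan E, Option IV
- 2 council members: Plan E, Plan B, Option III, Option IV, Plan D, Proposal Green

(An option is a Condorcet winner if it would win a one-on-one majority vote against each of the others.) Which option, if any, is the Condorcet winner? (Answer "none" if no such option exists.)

Head-to-head results (27 council members):
Plan D vs Option IV: Plan D wins 22–5.
Plan D vs Option III: Option III wins 23–4.
Plan D–Proposal Green: Plan D 24–3.
Plan D vs Plan E: Plan D, 14–13.
Plan D–Plan B: Plan D 14–13.
Option IV vs Option III: Option III, 20–7.
Option IV vs Proposal Green: 6+2 = 8 for Option IV, 19 for Proposal Green — Proposal Green by 19–8.
Option IV vs Plan E: 6 for Option IV, 21 for Plan E — Plan E by 21–6.
Option IV vs Plan B: Option IV is ranked higher on 4 ballots, Plan B on 23. Plan B wins 23–4.
Option III vs Proposal Green: Option III wins 20–7.
Option III–Plan E: Option III 16–11.
Option III vs Plan B: Option III wins 16–11.
Proposal Green vs Plan E: 4+3+4 = 11 for Proposal Green, 16 for Plan E — Plan E by 16–11.
Proposal Green vs Plan B: Proposal Green preferred on 4+3+4 = 11 ballots; Plan B wins 16–11.
Plan E vs Plan B: Plan E preferred on 6+4+2 = 12 ballots; Plan B wins 15–12.
Option III beats each of Plan D, Option IV, Proposal Green, Plan E, Plan B — Option III is the Condorcet winner.

Option III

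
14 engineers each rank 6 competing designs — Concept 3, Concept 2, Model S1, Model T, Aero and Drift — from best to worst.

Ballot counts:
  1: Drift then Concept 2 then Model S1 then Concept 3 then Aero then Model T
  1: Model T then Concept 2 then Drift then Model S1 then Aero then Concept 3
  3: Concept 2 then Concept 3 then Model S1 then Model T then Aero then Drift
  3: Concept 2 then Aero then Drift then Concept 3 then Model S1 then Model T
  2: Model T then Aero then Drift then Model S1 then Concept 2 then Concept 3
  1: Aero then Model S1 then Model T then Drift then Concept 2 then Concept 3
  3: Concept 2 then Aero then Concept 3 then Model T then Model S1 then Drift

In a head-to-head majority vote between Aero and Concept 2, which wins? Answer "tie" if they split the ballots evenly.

Ballots ranking Aero above Concept 2: 2 + 1 = 3.
Ballots ranking Concept 2 above Aero: 14 − 3 = 11.
Concept 2 wins the head-to-head 11–3.

Concept 2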